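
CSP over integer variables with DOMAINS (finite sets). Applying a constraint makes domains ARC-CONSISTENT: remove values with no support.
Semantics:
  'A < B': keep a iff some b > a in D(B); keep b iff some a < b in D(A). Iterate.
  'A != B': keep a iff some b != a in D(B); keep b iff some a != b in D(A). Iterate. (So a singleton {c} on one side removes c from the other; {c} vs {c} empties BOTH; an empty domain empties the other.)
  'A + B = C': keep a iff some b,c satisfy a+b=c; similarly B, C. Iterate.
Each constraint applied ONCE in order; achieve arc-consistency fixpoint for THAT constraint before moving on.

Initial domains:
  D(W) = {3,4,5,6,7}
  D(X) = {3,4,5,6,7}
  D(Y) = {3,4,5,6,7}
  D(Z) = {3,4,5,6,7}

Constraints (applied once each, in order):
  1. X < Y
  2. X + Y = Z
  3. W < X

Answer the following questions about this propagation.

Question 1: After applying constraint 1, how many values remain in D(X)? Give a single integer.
Answer: 4

Derivation:
Constraint 1 (X < Y) on D(X)={3,4,5,6,7} D(Y)={3,4,5,6,7}: X {3,4,5,6,7}->{3,4,5,6}; Y {3,4,5,6,7}->{4,5,6,7}
So after constraint 1: D(X)={3,4,5,6}, size = 4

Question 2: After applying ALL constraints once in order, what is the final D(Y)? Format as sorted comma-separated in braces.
Answer: {4}

Derivation:
Constraint 1 (X < Y) on D(X)={3,4,5,6,7} D(Y)={3,4,5,6,7}: X {3,4,5,6,7}->{3,4,5,6}; Y {3,4,5,6,7}->{4,5,6,7}
Constraint 2 (X + Y = Z) on D(X)={3,4,5,6} D(Y)={4,5,6,7} D(Z)={3,4,5,6,7}: X {3,4,5,6}->{3}; Y {4,5,6,7}->{4}; Z {3,4,5,6,7}->{7}
Constraint 3 (W < X) on D(W)={3,4,5,6,7} D(X)={3}: W {3,4,5,6,7}->{}; X {3}->{}
So after all 3 constraints: D(Y) = {4}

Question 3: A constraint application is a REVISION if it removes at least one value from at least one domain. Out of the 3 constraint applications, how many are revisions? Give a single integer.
Answer: 3

Derivation:
Constraint 1 (X < Y) on D(X)={3,4,5,6,7} D(Y)={3,4,5,6,7}: X {3,4,5,6,7}->{3,4,5,6}; Y {3,4,5,6,7}->{4,5,6,7} => REVISION
Constraint 2 (X + Y = Z) on D(X)={3,4,5,6} D(Y)={4,5,6,7} D(Z)={3,4,5,6,7}: X {3,4,5,6}->{3}; Y {4,5,6,7}->{4}; Z {3,4,5,6,7}->{7} => REVISION
Constraint 3 (W < X) on D(W)={3,4,5,6,7} D(X)={3}: W {3,4,5,6,7}->{}; X {3}->{} => REVISION
Total revisions = 3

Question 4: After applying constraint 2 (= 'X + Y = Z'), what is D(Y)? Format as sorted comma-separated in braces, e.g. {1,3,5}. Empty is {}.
Constraint 1 (X < Y) on D(X)={3,4,5,6,7} D(Y)={3,4,5,6,7}: X {3,4,5,6,7}->{3,4,5,6}; Y {3,4,5,6,7}->{4,5,6,7}
Constraint 2 (X + Y = Z) on D(X)={3,4,5,6} D(Y)={4,5,6,7} D(Z)={3,4,5,6,7}: X {3,4,5,6}->{3}; Y {4,5,6,7}->{4}; Z {3,4,5,6,7}->{7}
So after constraint 2: D(Y) = {4}

Answer: {4}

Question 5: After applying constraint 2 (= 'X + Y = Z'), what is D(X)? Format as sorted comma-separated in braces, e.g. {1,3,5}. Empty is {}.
Constraint 1 (X < Y) on D(X)={3,4,5,6,7} D(Y)={3,4,5,6,7}: X {3,4,5,6,7}->{3,4,5,6}; Y {3,4,5,6,7}->{4,5,6,7}
Constraint 2 (X + Y = Z) on D(X)={3,4,5,6} D(Y)={4,5,6,7} D(Z)={3,4,5,6,7}: X {3,4,5,6}->{3}; Y {4,5,6,7}->{4}; Z {3,4,5,6,7}->{7}
So after constraint 2: D(X) = {3}

Answer: {3}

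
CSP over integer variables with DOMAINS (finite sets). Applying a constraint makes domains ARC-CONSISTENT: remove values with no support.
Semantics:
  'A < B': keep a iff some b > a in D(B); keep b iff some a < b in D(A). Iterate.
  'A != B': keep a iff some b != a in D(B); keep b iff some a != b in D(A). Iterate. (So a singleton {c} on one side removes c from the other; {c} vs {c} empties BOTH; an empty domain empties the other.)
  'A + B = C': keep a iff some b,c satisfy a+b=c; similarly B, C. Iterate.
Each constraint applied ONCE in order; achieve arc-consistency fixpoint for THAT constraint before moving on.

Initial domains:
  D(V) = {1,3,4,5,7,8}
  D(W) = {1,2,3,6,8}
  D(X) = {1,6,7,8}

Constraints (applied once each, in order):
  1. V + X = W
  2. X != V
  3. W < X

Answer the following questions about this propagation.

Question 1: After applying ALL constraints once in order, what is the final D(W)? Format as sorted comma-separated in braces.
Answer: {2,6}

Derivation:
Constraint 1 (V + X = W) on D(V)={1,3,4,5,7,8} D(X)={1,6,7,8} D(W)={1,2,3,6,8}: V {1,3,4,5,7,8}->{1,5,7}; X {1,6,7,8}->{1,7}; W {1,2,3,6,8}->{2,6,8}
Constraint 2 (X != V) on D(X)={1,7} D(V)={1,5,7}: no change
Constraint 3 (W < X) on D(W)={2,6,8} D(X)={1,7}: W {2,6,8}->{2,6}; X {1,7}->{7}
So after all 3 constraints: D(W) = {2,6}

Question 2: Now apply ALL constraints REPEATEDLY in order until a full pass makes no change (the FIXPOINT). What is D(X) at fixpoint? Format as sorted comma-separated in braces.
pass 0 (initial): D(X)={1,6,7,8}
pass 1: V {1,3,4,5,7,8}->{1,5,7}; W {1,2,3,6,8}->{2,6}; X {1,6,7,8}->{7}
pass 2: V {1,5,7}->{}; W {2,6}->{}; X {7}->{}
pass 3: no change
Fixpoint after 3 passes: D(X) = {}

Answer: {}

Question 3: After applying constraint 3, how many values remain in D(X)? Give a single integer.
Answer: 1

Derivation:
Constraint 1 (V + X = W) on D(V)={1,3,4,5,7,8} D(X)={1,6,7,8} D(W)={1,2,3,6,8}: V {1,3,4,5,7,8}->{1,5,7}; X {1,6,7,8}->{1,7}; W {1,2,3,6,8}->{2,6,8}
Constraint 2 (X != V) on D(X)={1,7} D(V)={1,5,7}: no change
Constraint 3 (W < X) on D(W)={2,6,8} D(X)={1,7}: W {2,6,8}->{2,6}; X {1,7}->{7}
So after constraint 3: D(X)={7}, size = 1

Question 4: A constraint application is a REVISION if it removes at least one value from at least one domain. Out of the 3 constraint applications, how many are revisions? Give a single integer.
Constraint 1 (V + X = W) on D(V)={1,3,4,5,7,8} D(X)={1,6,7,8} D(W)={1,2,3,6,8}: V {1,3,4,5,7,8}->{1,5,7}; X {1,6,7,8}->{1,7}; W {1,2,3,6,8}->{2,6,8} => REVISION
Constraint 2 (X != V) on D(X)={1,7} D(V)={1,5,7}: no change => not a revision
Constraint 3 (W < X) on D(W)={2,6,8} D(X)={1,7}: W {2,6,8}->{2,6}; X {1,7}->{7} => REVISION
Total revisions = 2

Answer: 2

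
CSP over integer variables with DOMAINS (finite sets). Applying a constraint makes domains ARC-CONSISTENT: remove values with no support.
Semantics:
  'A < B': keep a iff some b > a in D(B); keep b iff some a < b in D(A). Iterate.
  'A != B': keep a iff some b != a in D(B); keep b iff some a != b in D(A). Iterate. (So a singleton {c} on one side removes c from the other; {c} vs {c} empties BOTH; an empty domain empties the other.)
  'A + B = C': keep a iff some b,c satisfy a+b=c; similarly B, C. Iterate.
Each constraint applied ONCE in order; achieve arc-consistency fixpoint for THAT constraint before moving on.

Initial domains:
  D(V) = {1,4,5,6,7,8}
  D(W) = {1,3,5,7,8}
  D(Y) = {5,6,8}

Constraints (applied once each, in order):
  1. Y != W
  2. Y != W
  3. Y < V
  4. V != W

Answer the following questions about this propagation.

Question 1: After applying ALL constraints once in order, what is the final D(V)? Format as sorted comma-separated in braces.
Constraint 1 (Y != W) on D(Y)={5,6,8} D(W)={1,3,5,7,8}: no change
Constraint 2 (Y != W) on D(Y)={5,6,8} D(W)={1,3,5,7,8}: no change
Constraint 3 (Y < V) on D(Y)={5,6,8} D(V)={1,4,5,6,7,8}: Y {5,6,8}->{5,6}; V {1,4,5,6,7,8}->{6,7,8}
Constraint 4 (V != W) on D(V)={6,7,8} D(W)={1,3,5,7,8}: no change
So after all 4 constraints: D(V) = {6,7,8}

Answer: {6,7,8}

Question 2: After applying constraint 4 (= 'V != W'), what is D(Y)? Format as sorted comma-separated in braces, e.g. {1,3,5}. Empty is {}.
Answer: {5,6}

Derivation:
Constraint 1 (Y != W) on D(Y)={5,6,8} D(W)={1,3,5,7,8}: no change
Constraint 2 (Y != W) on D(Y)={5,6,8} D(W)={1,3,5,7,8}: no change
Constraint 3 (Y < V) on D(Y)={5,6,8} D(V)={1,4,5,6,7,8}: Y {5,6,8}->{5,6}; V {1,4,5,6,7,8}->{6,7,8}
Constraint 4 (V != W) on D(V)={6,7,8} D(W)={1,3,5,7,8}: no change
So after constraint 4: D(Y) = {5,6}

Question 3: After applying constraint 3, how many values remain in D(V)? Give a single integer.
Answer: 3

Derivation:
Constraint 1 (Y != W) on D(Y)={5,6,8} D(W)={1,3,5,7,8}: no change
Constraint 2 (Y != W) on D(Y)={5,6,8} D(W)={1,3,5,7,8}: no change
Constraint 3 (Y < V) on D(Y)={5,6,8} D(V)={1,4,5,6,7,8}: Y {5,6,8}->{5,6}; V {1,4,5,6,7,8}->{6,7,8}
So after constraint 3: D(V)={6,7,8}, size = 3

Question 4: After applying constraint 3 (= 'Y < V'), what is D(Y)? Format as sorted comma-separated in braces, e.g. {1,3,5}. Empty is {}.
Answer: {5,6}

Derivation:
Constraint 1 (Y != W) on D(Y)={5,6,8} D(W)={1,3,5,7,8}: no change
Constraint 2 (Y != W) on D(Y)={5,6,8} D(W)={1,3,5,7,8}: no change
Constraint 3 (Y < V) on D(Y)={5,6,8} D(V)={1,4,5,6,7,8}: Y {5,6,8}->{5,6}; V {1,4,5,6,7,8}->{6,7,8}
So after constraint 3: D(Y) = {5,6}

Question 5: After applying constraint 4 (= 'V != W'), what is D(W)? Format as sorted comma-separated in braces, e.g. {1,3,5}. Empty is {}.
Answer: {1,3,5,7,8}

Derivation:
Constraint 1 (Y != W) on D(Y)={5,6,8} D(W)={1,3,5,7,8}: no change
Constraint 2 (Y != W) on D(Y)={5,6,8} D(W)={1,3,5,7,8}: no change
Constraint 3 (Y < V) on D(Y)={5,6,8} D(V)={1,4,5,6,7,8}: Y {5,6,8}->{5,6}; V {1,4,5,6,7,8}->{6,7,8}
Constraint 4 (V != W) on D(V)={6,7,8} D(W)={1,3,5,7,8}: no change
So after constraint 4: D(W) = {1,3,5,7,8}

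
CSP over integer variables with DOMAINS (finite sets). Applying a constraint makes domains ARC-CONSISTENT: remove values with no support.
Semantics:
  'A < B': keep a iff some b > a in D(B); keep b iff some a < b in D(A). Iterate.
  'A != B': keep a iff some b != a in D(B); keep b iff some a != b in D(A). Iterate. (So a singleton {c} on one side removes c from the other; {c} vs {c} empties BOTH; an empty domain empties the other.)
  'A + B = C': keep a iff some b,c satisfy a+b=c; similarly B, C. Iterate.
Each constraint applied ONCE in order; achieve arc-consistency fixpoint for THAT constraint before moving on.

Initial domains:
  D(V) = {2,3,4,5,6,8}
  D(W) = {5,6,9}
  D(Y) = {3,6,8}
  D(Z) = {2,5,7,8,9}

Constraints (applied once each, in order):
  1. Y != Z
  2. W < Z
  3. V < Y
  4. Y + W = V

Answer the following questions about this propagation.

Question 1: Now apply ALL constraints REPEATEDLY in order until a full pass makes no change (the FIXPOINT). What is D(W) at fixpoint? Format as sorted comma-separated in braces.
Answer: {}

Derivation:
pass 0 (initial): D(W)={5,6,9}
pass 1: V {2,3,4,5,6,8}->{}; W {5,6,9}->{}; Y {3,6,8}->{}; Z {2,5,7,8,9}->{7,8,9}
pass 2: Z {7,8,9}->{}
pass 3: no change
Fixpoint after 3 passes: D(W) = {}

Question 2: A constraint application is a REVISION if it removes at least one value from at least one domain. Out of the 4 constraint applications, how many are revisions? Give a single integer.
Constraint 1 (Y != Z) on D(Y)={3,6,8} D(Z)={2,5,7,8,9}: no change => not a revision
Constraint 2 (W < Z) on D(W)={5,6,9} D(Z)={2,5,7,8,9}: W {5,6,9}->{5,6}; Z {2,5,7,8,9}->{7,8,9} => REVISION
Constraint 3 (V < Y) on D(V)={2,3,4,5,6,8} D(Y)={3,6,8}: V {2,3,4,5,6,8}->{2,3,4,5,6} => REVISION
Constraint 4 (Y + W = V) on D(Y)={3,6,8} D(W)={5,6} D(V)={2,3,4,5,6}: Y {3,6,8}->{}; W {5,6}->{}; V {2,3,4,5,6}->{} => REVISION
Total revisions = 3

Answer: 3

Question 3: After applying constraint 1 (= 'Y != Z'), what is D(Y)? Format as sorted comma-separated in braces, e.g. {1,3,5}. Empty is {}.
Answer: {3,6,8}

Derivation:
Constraint 1 (Y != Z) on D(Y)={3,6,8} D(Z)={2,5,7,8,9}: no change
So after constraint 1: D(Y) = {3,6,8}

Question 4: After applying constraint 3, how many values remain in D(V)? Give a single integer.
Answer: 5

Derivation:
Constraint 1 (Y != Z) on D(Y)={3,6,8} D(Z)={2,5,7,8,9}: no change
Constraint 2 (W < Z) on D(W)={5,6,9} D(Z)={2,5,7,8,9}: W {5,6,9}->{5,6}; Z {2,5,7,8,9}->{7,8,9}
Constraint 3 (V < Y) on D(V)={2,3,4,5,6,8} D(Y)={3,6,8}: V {2,3,4,5,6,8}->{2,3,4,5,6}
So after constraint 3: D(V)={2,3,4,5,6}, size = 5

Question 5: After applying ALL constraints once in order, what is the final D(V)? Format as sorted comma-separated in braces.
Constraint 1 (Y != Z) on D(Y)={3,6,8} D(Z)={2,5,7,8,9}: no change
Constraint 2 (W < Z) on D(W)={5,6,9} D(Z)={2,5,7,8,9}: W {5,6,9}->{5,6}; Z {2,5,7,8,9}->{7,8,9}
Constraint 3 (V < Y) on D(V)={2,3,4,5,6,8} D(Y)={3,6,8}: V {2,3,4,5,6,8}->{2,3,4,5,6}
Constraint 4 (Y + W = V) on D(Y)={3,6,8} D(W)={5,6} D(V)={2,3,4,5,6}: Y {3,6,8}->{}; W {5,6}->{}; V {2,3,4,5,6}->{}
So after all 4 constraints: D(V) = {}

Answer: {}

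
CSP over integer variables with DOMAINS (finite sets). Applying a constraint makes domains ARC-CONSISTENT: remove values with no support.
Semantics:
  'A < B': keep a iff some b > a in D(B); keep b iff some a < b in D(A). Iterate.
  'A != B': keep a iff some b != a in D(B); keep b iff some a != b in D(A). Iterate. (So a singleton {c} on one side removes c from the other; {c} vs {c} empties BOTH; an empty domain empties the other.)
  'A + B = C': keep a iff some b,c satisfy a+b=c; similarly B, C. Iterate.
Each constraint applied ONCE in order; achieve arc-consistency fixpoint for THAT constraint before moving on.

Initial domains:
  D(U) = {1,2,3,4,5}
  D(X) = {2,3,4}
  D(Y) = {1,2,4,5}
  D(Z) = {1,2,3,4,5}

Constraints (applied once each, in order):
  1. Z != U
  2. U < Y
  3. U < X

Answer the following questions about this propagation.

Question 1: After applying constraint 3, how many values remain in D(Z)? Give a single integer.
Answer: 5

Derivation:
Constraint 1 (Z != U) on D(Z)={1,2,3,4,5} D(U)={1,2,3,4,5}: no change
Constraint 2 (U < Y) on D(U)={1,2,3,4,5} D(Y)={1,2,4,5}: U {1,2,3,4,5}->{1,2,3,4}; Y {1,2,4,5}->{2,4,5}
Constraint 3 (U < X) on D(U)={1,2,3,4} D(X)={2,3,4}: U {1,2,3,4}->{1,2,3}
So after constraint 3: D(Z)={1,2,3,4,5}, size = 5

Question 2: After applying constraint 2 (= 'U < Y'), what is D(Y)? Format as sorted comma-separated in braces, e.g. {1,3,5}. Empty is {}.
Answer: {2,4,5}

Derivation:
Constraint 1 (Z != U) on D(Z)={1,2,3,4,5} D(U)={1,2,3,4,5}: no change
Constraint 2 (U < Y) on D(U)={1,2,3,4,5} D(Y)={1,2,4,5}: U {1,2,3,4,5}->{1,2,3,4}; Y {1,2,4,5}->{2,4,5}
So after constraint 2: D(Y) = {2,4,5}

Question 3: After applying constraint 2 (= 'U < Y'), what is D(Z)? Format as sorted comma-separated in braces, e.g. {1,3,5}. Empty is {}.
Answer: {1,2,3,4,5}

Derivation:
Constraint 1 (Z != U) on D(Z)={1,2,3,4,5} D(U)={1,2,3,4,5}: no change
Constraint 2 (U < Y) on D(U)={1,2,3,4,5} D(Y)={1,2,4,5}: U {1,2,3,4,5}->{1,2,3,4}; Y {1,2,4,5}->{2,4,5}
So after constraint 2: D(Z) = {1,2,3,4,5}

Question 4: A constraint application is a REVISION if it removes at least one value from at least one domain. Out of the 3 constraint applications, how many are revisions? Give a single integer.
Constraint 1 (Z != U) on D(Z)={1,2,3,4,5} D(U)={1,2,3,4,5}: no change => not a revision
Constraint 2 (U < Y) on D(U)={1,2,3,4,5} D(Y)={1,2,4,5}: U {1,2,3,4,5}->{1,2,3,4}; Y {1,2,4,5}->{2,4,5} => REVISION
Constraint 3 (U < X) on D(U)={1,2,3,4} D(X)={2,3,4}: U {1,2,3,4}->{1,2,3} => REVISION
Total revisions = 2

Answer: 2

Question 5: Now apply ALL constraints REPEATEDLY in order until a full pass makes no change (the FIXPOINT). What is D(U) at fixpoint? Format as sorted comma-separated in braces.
pass 0 (initial): D(U)={1,2,3,4,5}
pass 1: U {1,2,3,4,5}->{1,2,3}; Y {1,2,4,5}->{2,4,5}
pass 2: no change
Fixpoint after 2 passes: D(U) = {1,2,3}

Answer: {1,2,3}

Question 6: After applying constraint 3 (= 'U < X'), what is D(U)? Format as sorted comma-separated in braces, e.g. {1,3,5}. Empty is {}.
Constraint 1 (Z != U) on D(Z)={1,2,3,4,5} D(U)={1,2,3,4,5}: no change
Constraint 2 (U < Y) on D(U)={1,2,3,4,5} D(Y)={1,2,4,5}: U {1,2,3,4,5}->{1,2,3,4}; Y {1,2,4,5}->{2,4,5}
Constraint 3 (U < X) on D(U)={1,2,3,4} D(X)={2,3,4}: U {1,2,3,4}->{1,2,3}
So after constraint 3: D(U) = {1,2,3}

Answer: {1,2,3}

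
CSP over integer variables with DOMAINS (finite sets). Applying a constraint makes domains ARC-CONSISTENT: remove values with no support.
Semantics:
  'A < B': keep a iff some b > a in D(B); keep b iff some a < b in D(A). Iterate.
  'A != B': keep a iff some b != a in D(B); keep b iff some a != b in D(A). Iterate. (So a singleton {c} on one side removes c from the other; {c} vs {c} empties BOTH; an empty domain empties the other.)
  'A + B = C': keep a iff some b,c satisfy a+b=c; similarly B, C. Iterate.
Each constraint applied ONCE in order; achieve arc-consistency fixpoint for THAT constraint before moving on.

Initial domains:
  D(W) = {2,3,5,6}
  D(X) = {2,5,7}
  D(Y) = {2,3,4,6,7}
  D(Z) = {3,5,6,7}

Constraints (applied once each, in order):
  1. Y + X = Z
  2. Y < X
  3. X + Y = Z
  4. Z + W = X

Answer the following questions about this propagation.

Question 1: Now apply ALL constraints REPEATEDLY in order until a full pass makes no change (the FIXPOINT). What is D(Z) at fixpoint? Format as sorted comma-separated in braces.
Answer: {}

Derivation:
pass 0 (initial): D(Z)={3,5,6,7}
pass 1: W {2,3,5,6}->{}; X {2,5,7}->{}; Y {2,3,4,6,7}->{2}; Z {3,5,6,7}->{}
pass 2: Y {2}->{}
pass 3: no change
Fixpoint after 3 passes: D(Z) = {}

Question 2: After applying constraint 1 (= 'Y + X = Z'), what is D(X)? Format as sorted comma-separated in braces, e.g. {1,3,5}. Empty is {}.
Constraint 1 (Y + X = Z) on D(Y)={2,3,4,6,7} D(X)={2,5,7} D(Z)={3,5,6,7}: Y {2,3,4,6,7}->{2,3,4}; X {2,5,7}->{2,5}; Z {3,5,6,7}->{5,6,7}
So after constraint 1: D(X) = {2,5}

Answer: {2,5}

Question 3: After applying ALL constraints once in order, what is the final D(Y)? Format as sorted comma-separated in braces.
Constraint 1 (Y + X = Z) on D(Y)={2,3,4,6,7} D(X)={2,5,7} D(Z)={3,5,6,7}: Y {2,3,4,6,7}->{2,3,4}; X {2,5,7}->{2,5}; Z {3,5,6,7}->{5,6,7}
Constraint 2 (Y < X) on D(Y)={2,3,4} D(X)={2,5}: X {2,5}->{5}
Constraint 3 (X + Y = Z) on D(X)={5} D(Y)={2,3,4} D(Z)={5,6,7}: Y {2,3,4}->{2}; Z {5,6,7}->{7}
Constraint 4 (Z + W = X) on D(Z)={7} D(W)={2,3,5,6} D(X)={5}: Z {7}->{}; W {2,3,5,6}->{}; X {5}->{}
So after all 4 constraints: D(Y) = {2}

Answer: {2}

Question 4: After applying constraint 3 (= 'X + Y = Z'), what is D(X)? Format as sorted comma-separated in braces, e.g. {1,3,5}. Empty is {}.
Answer: {5}

Derivation:
Constraint 1 (Y + X = Z) on D(Y)={2,3,4,6,7} D(X)={2,5,7} D(Z)={3,5,6,7}: Y {2,3,4,6,7}->{2,3,4}; X {2,5,7}->{2,5}; Z {3,5,6,7}->{5,6,7}
Constraint 2 (Y < X) on D(Y)={2,3,4} D(X)={2,5}: X {2,5}->{5}
Constraint 3 (X + Y = Z) on D(X)={5} D(Y)={2,3,4} D(Z)={5,6,7}: Y {2,3,4}->{2}; Z {5,6,7}->{7}
So after constraint 3: D(X) = {5}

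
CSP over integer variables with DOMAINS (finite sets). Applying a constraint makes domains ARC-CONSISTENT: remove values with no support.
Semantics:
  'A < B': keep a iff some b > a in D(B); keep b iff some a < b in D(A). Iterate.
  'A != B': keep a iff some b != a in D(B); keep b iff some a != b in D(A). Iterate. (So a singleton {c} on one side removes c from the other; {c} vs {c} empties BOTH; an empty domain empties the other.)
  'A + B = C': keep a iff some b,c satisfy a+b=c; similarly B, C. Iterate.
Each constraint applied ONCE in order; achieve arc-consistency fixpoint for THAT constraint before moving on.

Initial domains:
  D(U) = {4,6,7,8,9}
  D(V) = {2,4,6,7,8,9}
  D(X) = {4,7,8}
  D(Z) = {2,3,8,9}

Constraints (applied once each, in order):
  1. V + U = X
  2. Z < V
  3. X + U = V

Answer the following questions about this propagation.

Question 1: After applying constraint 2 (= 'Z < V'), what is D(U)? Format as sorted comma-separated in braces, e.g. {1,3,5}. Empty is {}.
Answer: {4,6}

Derivation:
Constraint 1 (V + U = X) on D(V)={2,4,6,7,8,9} D(U)={4,6,7,8,9} D(X)={4,7,8}: V {2,4,6,7,8,9}->{2,4}; U {4,6,7,8,9}->{4,6}; X {4,7,8}->{8}
Constraint 2 (Z < V) on D(Z)={2,3,8,9} D(V)={2,4}: Z {2,3,8,9}->{2,3}; V {2,4}->{4}
So after constraint 2: D(U) = {4,6}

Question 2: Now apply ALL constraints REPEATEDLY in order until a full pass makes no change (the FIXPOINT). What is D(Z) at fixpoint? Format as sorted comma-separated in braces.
pass 0 (initial): D(Z)={2,3,8,9}
pass 1: U {4,6,7,8,9}->{}; V {2,4,6,7,8,9}->{}; X {4,7,8}->{}; Z {2,3,8,9}->{2,3}
pass 2: Z {2,3}->{}
pass 3: no change
Fixpoint after 3 passes: D(Z) = {}

Answer: {}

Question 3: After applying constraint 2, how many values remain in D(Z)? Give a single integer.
Constraint 1 (V + U = X) on D(V)={2,4,6,7,8,9} D(U)={4,6,7,8,9} D(X)={4,7,8}: V {2,4,6,7,8,9}->{2,4}; U {4,6,7,8,9}->{4,6}; X {4,7,8}->{8}
Constraint 2 (Z < V) on D(Z)={2,3,8,9} D(V)={2,4}: Z {2,3,8,9}->{2,3}; V {2,4}->{4}
So after constraint 2: D(Z)={2,3}, size = 2

Answer: 2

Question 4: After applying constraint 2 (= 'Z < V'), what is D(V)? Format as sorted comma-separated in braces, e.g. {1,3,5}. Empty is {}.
Answer: {4}

Derivation:
Constraint 1 (V + U = X) on D(V)={2,4,6,7,8,9} D(U)={4,6,7,8,9} D(X)={4,7,8}: V {2,4,6,7,8,9}->{2,4}; U {4,6,7,8,9}->{4,6}; X {4,7,8}->{8}
Constraint 2 (Z < V) on D(Z)={2,3,8,9} D(V)={2,4}: Z {2,3,8,9}->{2,3}; V {2,4}->{4}
So after constraint 2: D(V) = {4}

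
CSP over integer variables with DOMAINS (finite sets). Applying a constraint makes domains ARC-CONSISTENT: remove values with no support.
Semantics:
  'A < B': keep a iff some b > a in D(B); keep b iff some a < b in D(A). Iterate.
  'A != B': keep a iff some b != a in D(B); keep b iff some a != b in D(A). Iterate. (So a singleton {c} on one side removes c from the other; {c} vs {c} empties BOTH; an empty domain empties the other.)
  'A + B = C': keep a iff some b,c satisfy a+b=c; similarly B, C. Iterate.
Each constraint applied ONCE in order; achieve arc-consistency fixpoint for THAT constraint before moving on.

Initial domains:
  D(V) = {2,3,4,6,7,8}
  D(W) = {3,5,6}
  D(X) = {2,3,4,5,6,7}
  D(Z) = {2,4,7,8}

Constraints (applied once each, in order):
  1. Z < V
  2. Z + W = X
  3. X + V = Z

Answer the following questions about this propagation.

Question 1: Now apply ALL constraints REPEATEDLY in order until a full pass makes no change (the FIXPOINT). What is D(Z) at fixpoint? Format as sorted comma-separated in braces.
pass 0 (initial): D(Z)={2,4,7,8}
pass 1: V {2,3,4,6,7,8}->{}; W {3,5,6}->{3,5}; X {2,3,4,5,6,7}->{}; Z {2,4,7,8}->{}
pass 2: W {3,5}->{}
pass 3: no change
Fixpoint after 3 passes: D(Z) = {}

Answer: {}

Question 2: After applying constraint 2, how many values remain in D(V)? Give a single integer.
Answer: 5

Derivation:
Constraint 1 (Z < V) on D(Z)={2,4,7,8} D(V)={2,3,4,6,7,8}: Z {2,4,7,8}->{2,4,7}; V {2,3,4,6,7,8}->{3,4,6,7,8}
Constraint 2 (Z + W = X) on D(Z)={2,4,7} D(W)={3,5,6} D(X)={2,3,4,5,6,7}: Z {2,4,7}->{2,4}; W {3,5,6}->{3,5}; X {2,3,4,5,6,7}->{5,7}
So after constraint 2: D(V)={3,4,6,7,8}, size = 5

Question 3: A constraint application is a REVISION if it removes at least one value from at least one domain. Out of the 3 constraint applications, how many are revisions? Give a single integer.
Constraint 1 (Z < V) on D(Z)={2,4,7,8} D(V)={2,3,4,6,7,8}: Z {2,4,7,8}->{2,4,7}; V {2,3,4,6,7,8}->{3,4,6,7,8} => REVISION
Constraint 2 (Z + W = X) on D(Z)={2,4,7} D(W)={3,5,6} D(X)={2,3,4,5,6,7}: Z {2,4,7}->{2,4}; W {3,5,6}->{3,5}; X {2,3,4,5,6,7}->{5,7} => REVISION
Constraint 3 (X + V = Z) on D(X)={5,7} D(V)={3,4,6,7,8} D(Z)={2,4}: X {5,7}->{}; V {3,4,6,7,8}->{}; Z {2,4}->{} => REVISION
Total revisions = 3

Answer: 3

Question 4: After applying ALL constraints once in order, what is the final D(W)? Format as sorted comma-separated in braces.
Constraint 1 (Z < V) on D(Z)={2,4,7,8} D(V)={2,3,4,6,7,8}: Z {2,4,7,8}->{2,4,7}; V {2,3,4,6,7,8}->{3,4,6,7,8}
Constraint 2 (Z + W = X) on D(Z)={2,4,7} D(W)={3,5,6} D(X)={2,3,4,5,6,7}: Z {2,4,7}->{2,4}; W {3,5,6}->{3,5}; X {2,3,4,5,6,7}->{5,7}
Constraint 3 (X + V = Z) on D(X)={5,7} D(V)={3,4,6,7,8} D(Z)={2,4}: X {5,7}->{}; V {3,4,6,7,8}->{}; Z {2,4}->{}
So after all 3 constraints: D(W) = {3,5}

Answer: {3,5}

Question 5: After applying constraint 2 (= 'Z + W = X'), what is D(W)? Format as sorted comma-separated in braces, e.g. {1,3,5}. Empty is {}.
Answer: {3,5}

Derivation:
Constraint 1 (Z < V) on D(Z)={2,4,7,8} D(V)={2,3,4,6,7,8}: Z {2,4,7,8}->{2,4,7}; V {2,3,4,6,7,8}->{3,4,6,7,8}
Constraint 2 (Z + W = X) on D(Z)={2,4,7} D(W)={3,5,6} D(X)={2,3,4,5,6,7}: Z {2,4,7}->{2,4}; W {3,5,6}->{3,5}; X {2,3,4,5,6,7}->{5,7}
So after constraint 2: D(W) = {3,5}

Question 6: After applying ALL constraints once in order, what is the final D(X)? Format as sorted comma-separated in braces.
Constraint 1 (Z < V) on D(Z)={2,4,7,8} D(V)={2,3,4,6,7,8}: Z {2,4,7,8}->{2,4,7}; V {2,3,4,6,7,8}->{3,4,6,7,8}
Constraint 2 (Z + W = X) on D(Z)={2,4,7} D(W)={3,5,6} D(X)={2,3,4,5,6,7}: Z {2,4,7}->{2,4}; W {3,5,6}->{3,5}; X {2,3,4,5,6,7}->{5,7}
Constraint 3 (X + V = Z) on D(X)={5,7} D(V)={3,4,6,7,8} D(Z)={2,4}: X {5,7}->{}; V {3,4,6,7,8}->{}; Z {2,4}->{}
So after all 3 constraints: D(X) = {}

Answer: {}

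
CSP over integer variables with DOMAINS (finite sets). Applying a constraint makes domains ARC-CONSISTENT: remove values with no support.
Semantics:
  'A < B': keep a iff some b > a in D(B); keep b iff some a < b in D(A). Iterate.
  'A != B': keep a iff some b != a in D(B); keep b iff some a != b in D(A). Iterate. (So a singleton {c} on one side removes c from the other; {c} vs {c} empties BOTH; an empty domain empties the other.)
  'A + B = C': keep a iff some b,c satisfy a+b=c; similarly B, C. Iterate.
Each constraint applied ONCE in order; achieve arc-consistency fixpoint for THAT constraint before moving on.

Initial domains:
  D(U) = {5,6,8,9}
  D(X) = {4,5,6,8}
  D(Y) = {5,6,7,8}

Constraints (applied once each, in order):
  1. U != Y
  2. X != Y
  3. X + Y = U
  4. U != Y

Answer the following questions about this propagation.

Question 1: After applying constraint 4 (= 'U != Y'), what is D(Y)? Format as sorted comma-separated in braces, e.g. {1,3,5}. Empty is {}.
Answer: {5}

Derivation:
Constraint 1 (U != Y) on D(U)={5,6,8,9} D(Y)={5,6,7,8}: no change
Constraint 2 (X != Y) on D(X)={4,5,6,8} D(Y)={5,6,7,8}: no change
Constraint 3 (X + Y = U) on D(X)={4,5,6,8} D(Y)={5,6,7,8} D(U)={5,6,8,9}: X {4,5,6,8}->{4}; Y {5,6,7,8}->{5}; U {5,6,8,9}->{9}
Constraint 4 (U != Y) on D(U)={9} D(Y)={5}: no change
So after constraint 4: D(Y) = {5}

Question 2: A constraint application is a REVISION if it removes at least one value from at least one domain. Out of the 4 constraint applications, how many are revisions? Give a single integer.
Answer: 1

Derivation:
Constraint 1 (U != Y) on D(U)={5,6,8,9} D(Y)={5,6,7,8}: no change => not a revision
Constraint 2 (X != Y) on D(X)={4,5,6,8} D(Y)={5,6,7,8}: no change => not a revision
Constraint 3 (X + Y = U) on D(X)={4,5,6,8} D(Y)={5,6,7,8} D(U)={5,6,8,9}: X {4,5,6,8}->{4}; Y {5,6,7,8}->{5}; U {5,6,8,9}->{9} => REVISION
Constraint 4 (U != Y) on D(U)={9} D(Y)={5}: no change => not a revision
Total revisions = 1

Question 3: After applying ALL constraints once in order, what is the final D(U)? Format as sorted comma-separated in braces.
Answer: {9}

Derivation:
Constraint 1 (U != Y) on D(U)={5,6,8,9} D(Y)={5,6,7,8}: no change
Constraint 2 (X != Y) on D(X)={4,5,6,8} D(Y)={5,6,7,8}: no change
Constraint 3 (X + Y = U) on D(X)={4,5,6,8} D(Y)={5,6,7,8} D(U)={5,6,8,9}: X {4,5,6,8}->{4}; Y {5,6,7,8}->{5}; U {5,6,8,9}->{9}
Constraint 4 (U != Y) on D(U)={9} D(Y)={5}: no change
So after all 4 constraints: D(U) = {9}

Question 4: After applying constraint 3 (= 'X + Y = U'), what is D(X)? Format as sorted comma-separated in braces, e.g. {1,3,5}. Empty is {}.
Answer: {4}

Derivation:
Constraint 1 (U != Y) on D(U)={5,6,8,9} D(Y)={5,6,7,8}: no change
Constraint 2 (X != Y) on D(X)={4,5,6,8} D(Y)={5,6,7,8}: no change
Constraint 3 (X + Y = U) on D(X)={4,5,6,8} D(Y)={5,6,7,8} D(U)={5,6,8,9}: X {4,5,6,8}->{4}; Y {5,6,7,8}->{5}; U {5,6,8,9}->{9}
So after constraint 3: D(X) = {4}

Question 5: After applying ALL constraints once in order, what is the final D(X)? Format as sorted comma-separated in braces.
Constraint 1 (U != Y) on D(U)={5,6,8,9} D(Y)={5,6,7,8}: no change
Constraint 2 (X != Y) on D(X)={4,5,6,8} D(Y)={5,6,7,8}: no change
Constraint 3 (X + Y = U) on D(X)={4,5,6,8} D(Y)={5,6,7,8} D(U)={5,6,8,9}: X {4,5,6,8}->{4}; Y {5,6,7,8}->{5}; U {5,6,8,9}->{9}
Constraint 4 (U != Y) on D(U)={9} D(Y)={5}: no change
So after all 4 constraints: D(X) = {4}

Answer: {4}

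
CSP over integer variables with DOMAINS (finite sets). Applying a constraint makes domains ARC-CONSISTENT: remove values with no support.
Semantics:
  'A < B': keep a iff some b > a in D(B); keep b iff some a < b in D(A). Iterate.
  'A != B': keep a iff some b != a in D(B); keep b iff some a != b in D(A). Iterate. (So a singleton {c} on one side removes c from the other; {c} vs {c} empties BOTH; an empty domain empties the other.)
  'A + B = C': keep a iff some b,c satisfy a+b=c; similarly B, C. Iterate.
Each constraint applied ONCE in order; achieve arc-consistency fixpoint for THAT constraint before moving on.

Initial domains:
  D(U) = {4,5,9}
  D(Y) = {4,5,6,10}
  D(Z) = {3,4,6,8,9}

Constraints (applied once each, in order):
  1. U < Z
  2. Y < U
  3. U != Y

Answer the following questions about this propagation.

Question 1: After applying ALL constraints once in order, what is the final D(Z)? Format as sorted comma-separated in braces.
Answer: {6,8,9}

Derivation:
Constraint 1 (U < Z) on D(U)={4,5,9} D(Z)={3,4,6,8,9}: U {4,5,9}->{4,5}; Z {3,4,6,8,9}->{6,8,9}
Constraint 2 (Y < U) on D(Y)={4,5,6,10} D(U)={4,5}: Y {4,5,6,10}->{4}; U {4,5}->{5}
Constraint 3 (U != Y) on D(U)={5} D(Y)={4}: no change
So after all 3 constraints: D(Z) = {6,8,9}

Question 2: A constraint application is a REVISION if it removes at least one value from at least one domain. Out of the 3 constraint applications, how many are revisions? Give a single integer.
Answer: 2

Derivation:
Constraint 1 (U < Z) on D(U)={4,5,9} D(Z)={3,4,6,8,9}: U {4,5,9}->{4,5}; Z {3,4,6,8,9}->{6,8,9} => REVISION
Constraint 2 (Y < U) on D(Y)={4,5,6,10} D(U)={4,5}: Y {4,5,6,10}->{4}; U {4,5}->{5} => REVISION
Constraint 3 (U != Y) on D(U)={5} D(Y)={4}: no change => not a revision
Total revisions = 2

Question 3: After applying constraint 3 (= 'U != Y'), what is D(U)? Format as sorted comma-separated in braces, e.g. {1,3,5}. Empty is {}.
Constraint 1 (U < Z) on D(U)={4,5,9} D(Z)={3,4,6,8,9}: U {4,5,9}->{4,5}; Z {3,4,6,8,9}->{6,8,9}
Constraint 2 (Y < U) on D(Y)={4,5,6,10} D(U)={4,5}: Y {4,5,6,10}->{4}; U {4,5}->{5}
Constraint 3 (U != Y) on D(U)={5} D(Y)={4}: no change
So after constraint 3: D(U) = {5}

Answer: {5}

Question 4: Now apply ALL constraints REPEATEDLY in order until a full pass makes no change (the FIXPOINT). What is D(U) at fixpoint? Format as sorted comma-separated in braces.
Answer: {5}

Derivation:
pass 0 (initial): D(U)={4,5,9}
pass 1: U {4,5,9}->{5}; Y {4,5,6,10}->{4}; Z {3,4,6,8,9}->{6,8,9}
pass 2: no change
Fixpoint after 2 passes: D(U) = {5}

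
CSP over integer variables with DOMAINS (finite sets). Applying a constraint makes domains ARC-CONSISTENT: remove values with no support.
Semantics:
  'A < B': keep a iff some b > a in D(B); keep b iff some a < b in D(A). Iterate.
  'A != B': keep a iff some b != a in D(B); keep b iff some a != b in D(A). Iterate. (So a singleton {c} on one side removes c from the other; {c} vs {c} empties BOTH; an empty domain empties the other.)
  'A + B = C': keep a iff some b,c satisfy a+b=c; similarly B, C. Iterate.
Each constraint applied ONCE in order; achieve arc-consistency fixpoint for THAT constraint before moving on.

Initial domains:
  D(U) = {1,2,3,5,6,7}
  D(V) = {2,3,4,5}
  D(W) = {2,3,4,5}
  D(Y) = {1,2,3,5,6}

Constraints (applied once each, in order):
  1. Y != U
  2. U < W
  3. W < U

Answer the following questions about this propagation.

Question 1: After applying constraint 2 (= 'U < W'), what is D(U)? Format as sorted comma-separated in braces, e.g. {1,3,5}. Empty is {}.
Constraint 1 (Y != U) on D(Y)={1,2,3,5,6} D(U)={1,2,3,5,6,7}: no change
Constraint 2 (U < W) on D(U)={1,2,3,5,6,7} D(W)={2,3,4,5}: U {1,2,3,5,6,7}->{1,2,3}
So after constraint 2: D(U) = {1,2,3}

Answer: {1,2,3}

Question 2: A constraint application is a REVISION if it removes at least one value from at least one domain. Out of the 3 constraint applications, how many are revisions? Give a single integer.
Constraint 1 (Y != U) on D(Y)={1,2,3,5,6} D(U)={1,2,3,5,6,7}: no change => not a revision
Constraint 2 (U < W) on D(U)={1,2,3,5,6,7} D(W)={2,3,4,5}: U {1,2,3,5,6,7}->{1,2,3} => REVISION
Constraint 3 (W < U) on D(W)={2,3,4,5} D(U)={1,2,3}: W {2,3,4,5}->{2}; U {1,2,3}->{3} => REVISION
Total revisions = 2

Answer: 2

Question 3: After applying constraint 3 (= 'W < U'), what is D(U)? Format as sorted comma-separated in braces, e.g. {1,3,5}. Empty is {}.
Answer: {3}

Derivation:
Constraint 1 (Y != U) on D(Y)={1,2,3,5,6} D(U)={1,2,3,5,6,7}: no change
Constraint 2 (U < W) on D(U)={1,2,3,5,6,7} D(W)={2,3,4,5}: U {1,2,3,5,6,7}->{1,2,3}
Constraint 3 (W < U) on D(W)={2,3,4,5} D(U)={1,2,3}: W {2,3,4,5}->{2}; U {1,2,3}->{3}
So after constraint 3: D(U) = {3}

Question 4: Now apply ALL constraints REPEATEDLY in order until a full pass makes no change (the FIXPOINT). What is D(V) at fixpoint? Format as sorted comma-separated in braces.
pass 0 (initial): D(V)={2,3,4,5}
pass 1: U {1,2,3,5,6,7}->{3}; W {2,3,4,5}->{2}
pass 2: U {3}->{}; W {2}->{}; Y {1,2,3,5,6}->{1,2,5,6}
pass 3: Y {1,2,5,6}->{}
pass 4: no change
Fixpoint after 4 passes: D(V) = {2,3,4,5}

Answer: {2,3,4,5}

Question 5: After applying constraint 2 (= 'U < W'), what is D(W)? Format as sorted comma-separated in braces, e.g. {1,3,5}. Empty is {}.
Answer: {2,3,4,5}

Derivation:
Constraint 1 (Y != U) on D(Y)={1,2,3,5,6} D(U)={1,2,3,5,6,7}: no change
Constraint 2 (U < W) on D(U)={1,2,3,5,6,7} D(W)={2,3,4,5}: U {1,2,3,5,6,7}->{1,2,3}
So after constraint 2: D(W) = {2,3,4,5}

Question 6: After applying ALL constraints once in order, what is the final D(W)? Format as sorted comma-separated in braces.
Answer: {2}

Derivation:
Constraint 1 (Y != U) on D(Y)={1,2,3,5,6} D(U)={1,2,3,5,6,7}: no change
Constraint 2 (U < W) on D(U)={1,2,3,5,6,7} D(W)={2,3,4,5}: U {1,2,3,5,6,7}->{1,2,3}
Constraint 3 (W < U) on D(W)={2,3,4,5} D(U)={1,2,3}: W {2,3,4,5}->{2}; U {1,2,3}->{3}
So after all 3 constraints: D(W) = {2}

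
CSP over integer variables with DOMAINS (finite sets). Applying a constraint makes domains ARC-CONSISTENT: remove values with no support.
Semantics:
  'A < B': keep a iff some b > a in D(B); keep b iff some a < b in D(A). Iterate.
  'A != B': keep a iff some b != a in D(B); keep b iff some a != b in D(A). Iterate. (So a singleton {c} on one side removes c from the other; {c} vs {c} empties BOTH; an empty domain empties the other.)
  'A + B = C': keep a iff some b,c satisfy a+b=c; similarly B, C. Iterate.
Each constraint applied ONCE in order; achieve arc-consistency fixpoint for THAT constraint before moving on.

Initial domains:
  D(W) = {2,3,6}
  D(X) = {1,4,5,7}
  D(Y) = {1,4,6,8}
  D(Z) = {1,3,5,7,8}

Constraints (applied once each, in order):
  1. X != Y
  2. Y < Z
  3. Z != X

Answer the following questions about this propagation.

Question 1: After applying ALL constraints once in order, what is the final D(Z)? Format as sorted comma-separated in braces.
Constraint 1 (X != Y) on D(X)={1,4,5,7} D(Y)={1,4,6,8}: no change
Constraint 2 (Y < Z) on D(Y)={1,4,6,8} D(Z)={1,3,5,7,8}: Y {1,4,6,8}->{1,4,6}; Z {1,3,5,7,8}->{3,5,7,8}
Constraint 3 (Z != X) on D(Z)={3,5,7,8} D(X)={1,4,5,7}: no change
So after all 3 constraints: D(Z) = {3,5,7,8}

Answer: {3,5,7,8}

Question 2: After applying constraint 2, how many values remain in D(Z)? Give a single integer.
Answer: 4

Derivation:
Constraint 1 (X != Y) on D(X)={1,4,5,7} D(Y)={1,4,6,8}: no change
Constraint 2 (Y < Z) on D(Y)={1,4,6,8} D(Z)={1,3,5,7,8}: Y {1,4,6,8}->{1,4,6}; Z {1,3,5,7,8}->{3,5,7,8}
So after constraint 2: D(Z)={3,5,7,8}, size = 4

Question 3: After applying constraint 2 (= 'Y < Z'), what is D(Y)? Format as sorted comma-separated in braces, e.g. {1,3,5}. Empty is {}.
Constraint 1 (X != Y) on D(X)={1,4,5,7} D(Y)={1,4,6,8}: no change
Constraint 2 (Y < Z) on D(Y)={1,4,6,8} D(Z)={1,3,5,7,8}: Y {1,4,6,8}->{1,4,6}; Z {1,3,5,7,8}->{3,5,7,8}
So after constraint 2: D(Y) = {1,4,6}

Answer: {1,4,6}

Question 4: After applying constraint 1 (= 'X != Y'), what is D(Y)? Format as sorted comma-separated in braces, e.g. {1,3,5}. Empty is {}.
Constraint 1 (X != Y) on D(X)={1,4,5,7} D(Y)={1,4,6,8}: no change
So after constraint 1: D(Y) = {1,4,6,8}

Answer: {1,4,6,8}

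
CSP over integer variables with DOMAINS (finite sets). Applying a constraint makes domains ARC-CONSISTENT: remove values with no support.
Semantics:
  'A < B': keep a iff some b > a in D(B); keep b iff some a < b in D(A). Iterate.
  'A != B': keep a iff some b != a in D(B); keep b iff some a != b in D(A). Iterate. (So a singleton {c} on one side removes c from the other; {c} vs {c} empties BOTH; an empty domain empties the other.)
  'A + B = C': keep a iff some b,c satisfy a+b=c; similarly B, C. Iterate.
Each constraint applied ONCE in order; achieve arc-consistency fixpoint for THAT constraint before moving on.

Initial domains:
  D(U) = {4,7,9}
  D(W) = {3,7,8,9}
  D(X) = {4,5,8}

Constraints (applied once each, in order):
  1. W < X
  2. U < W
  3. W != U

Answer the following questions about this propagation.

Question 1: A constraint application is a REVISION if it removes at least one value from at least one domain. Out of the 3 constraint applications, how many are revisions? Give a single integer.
Constraint 1 (W < X) on D(W)={3,7,8,9} D(X)={4,5,8}: W {3,7,8,9}->{3,7} => REVISION
Constraint 2 (U < W) on D(U)={4,7,9} D(W)={3,7}: U {4,7,9}->{4}; W {3,7}->{7} => REVISION
Constraint 3 (W != U) on D(W)={7} D(U)={4}: no change => not a revision
Total revisions = 2

Answer: 2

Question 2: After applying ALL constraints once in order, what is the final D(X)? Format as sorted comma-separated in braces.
Constraint 1 (W < X) on D(W)={3,7,8,9} D(X)={4,5,8}: W {3,7,8,9}->{3,7}
Constraint 2 (U < W) on D(U)={4,7,9} D(W)={3,7}: U {4,7,9}->{4}; W {3,7}->{7}
Constraint 3 (W != U) on D(W)={7} D(U)={4}: no change
So after all 3 constraints: D(X) = {4,5,8}

Answer: {4,5,8}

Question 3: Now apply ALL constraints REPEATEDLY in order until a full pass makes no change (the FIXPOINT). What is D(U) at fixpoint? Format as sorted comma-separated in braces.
Answer: {4}

Derivation:
pass 0 (initial): D(U)={4,7,9}
pass 1: U {4,7,9}->{4}; W {3,7,8,9}->{7}
pass 2: X {4,5,8}->{8}
pass 3: no change
Fixpoint after 3 passes: D(U) = {4}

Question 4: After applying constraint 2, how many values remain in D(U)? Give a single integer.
Answer: 1

Derivation:
Constraint 1 (W < X) on D(W)={3,7,8,9} D(X)={4,5,8}: W {3,7,8,9}->{3,7}
Constraint 2 (U < W) on D(U)={4,7,9} D(W)={3,7}: U {4,7,9}->{4}; W {3,7}->{7}
So after constraint 2: D(U)={4}, size = 1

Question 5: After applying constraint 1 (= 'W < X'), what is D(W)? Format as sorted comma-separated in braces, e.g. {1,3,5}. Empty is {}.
Constraint 1 (W < X) on D(W)={3,7,8,9} D(X)={4,5,8}: W {3,7,8,9}->{3,7}
So after constraint 1: D(W) = {3,7}

Answer: {3,7}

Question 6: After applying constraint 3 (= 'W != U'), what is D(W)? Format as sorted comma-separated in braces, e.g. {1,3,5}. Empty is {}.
Answer: {7}

Derivation:
Constraint 1 (W < X) on D(W)={3,7,8,9} D(X)={4,5,8}: W {3,7,8,9}->{3,7}
Constraint 2 (U < W) on D(U)={4,7,9} D(W)={3,7}: U {4,7,9}->{4}; W {3,7}->{7}
Constraint 3 (W != U) on D(W)={7} D(U)={4}: no change
So after constraint 3: D(W) = {7}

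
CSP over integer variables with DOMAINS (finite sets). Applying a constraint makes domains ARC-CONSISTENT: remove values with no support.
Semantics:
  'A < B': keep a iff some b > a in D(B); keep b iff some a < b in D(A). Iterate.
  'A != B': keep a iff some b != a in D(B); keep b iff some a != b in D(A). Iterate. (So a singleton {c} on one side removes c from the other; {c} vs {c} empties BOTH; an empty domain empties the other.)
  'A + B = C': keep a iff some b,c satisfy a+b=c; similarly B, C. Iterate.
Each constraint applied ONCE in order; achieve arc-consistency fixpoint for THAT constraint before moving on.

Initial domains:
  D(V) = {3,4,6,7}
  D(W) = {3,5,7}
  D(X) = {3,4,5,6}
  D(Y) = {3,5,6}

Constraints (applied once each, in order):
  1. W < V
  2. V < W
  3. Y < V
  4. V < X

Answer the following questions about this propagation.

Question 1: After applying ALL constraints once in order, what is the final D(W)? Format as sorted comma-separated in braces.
Answer: {5}

Derivation:
Constraint 1 (W < V) on D(W)={3,5,7} D(V)={3,4,6,7}: W {3,5,7}->{3,5}; V {3,4,6,7}->{4,6,7}
Constraint 2 (V < W) on D(V)={4,6,7} D(W)={3,5}: V {4,6,7}->{4}; W {3,5}->{5}
Constraint 3 (Y < V) on D(Y)={3,5,6} D(V)={4}: Y {3,5,6}->{3}
Constraint 4 (V < X) on D(V)={4} D(X)={3,4,5,6}: X {3,4,5,6}->{5,6}
So after all 4 constraints: D(W) = {5}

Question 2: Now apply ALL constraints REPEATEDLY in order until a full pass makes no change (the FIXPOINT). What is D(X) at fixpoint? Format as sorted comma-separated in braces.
Answer: {}

Derivation:
pass 0 (initial): D(X)={3,4,5,6}
pass 1: V {3,4,6,7}->{4}; W {3,5,7}->{5}; X {3,4,5,6}->{5,6}; Y {3,5,6}->{3}
pass 2: V {4}->{}; W {5}->{}; X {5,6}->{}; Y {3}->{}
pass 3: no change
Fixpoint after 3 passes: D(X) = {}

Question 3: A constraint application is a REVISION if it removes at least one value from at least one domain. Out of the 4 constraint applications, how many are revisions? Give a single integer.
Constraint 1 (W < V) on D(W)={3,5,7} D(V)={3,4,6,7}: W {3,5,7}->{3,5}; V {3,4,6,7}->{4,6,7} => REVISION
Constraint 2 (V < W) on D(V)={4,6,7} D(W)={3,5}: V {4,6,7}->{4}; W {3,5}->{5} => REVISION
Constraint 3 (Y < V) on D(Y)={3,5,6} D(V)={4}: Y {3,5,6}->{3} => REVISION
Constraint 4 (V < X) on D(V)={4} D(X)={3,4,5,6}: X {3,4,5,6}->{5,6} => REVISION
Total revisions = 4

Answer: 4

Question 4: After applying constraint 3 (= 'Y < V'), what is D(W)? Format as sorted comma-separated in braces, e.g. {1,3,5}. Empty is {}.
Answer: {5}

Derivation:
Constraint 1 (W < V) on D(W)={3,5,7} D(V)={3,4,6,7}: W {3,5,7}->{3,5}; V {3,4,6,7}->{4,6,7}
Constraint 2 (V < W) on D(V)={4,6,7} D(W)={3,5}: V {4,6,7}->{4}; W {3,5}->{5}
Constraint 3 (Y < V) on D(Y)={3,5,6} D(V)={4}: Y {3,5,6}->{3}
So after constraint 3: D(W) = {5}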